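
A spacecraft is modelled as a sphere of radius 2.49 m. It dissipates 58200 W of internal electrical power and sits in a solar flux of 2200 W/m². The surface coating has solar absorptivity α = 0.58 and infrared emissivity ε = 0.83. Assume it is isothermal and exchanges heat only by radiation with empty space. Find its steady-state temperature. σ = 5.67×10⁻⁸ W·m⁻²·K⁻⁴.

T ≈ 388 K

At steady state, absorbed solar power + internal power = radiated power.
Absorbed: α·S·A_cross = 0.58·2200·19.48 = 24850 W (cross-section πr²).
Total input = 24850 + 58200 = 83050 W.
Radiated: εσ·A_surf·T⁴ with A_surf = 4πr² = 77.91 m².
T⁴ = 83050/(0.83·5.67×10⁻⁸·77.91) = 2.265×10¹⁰ K⁴.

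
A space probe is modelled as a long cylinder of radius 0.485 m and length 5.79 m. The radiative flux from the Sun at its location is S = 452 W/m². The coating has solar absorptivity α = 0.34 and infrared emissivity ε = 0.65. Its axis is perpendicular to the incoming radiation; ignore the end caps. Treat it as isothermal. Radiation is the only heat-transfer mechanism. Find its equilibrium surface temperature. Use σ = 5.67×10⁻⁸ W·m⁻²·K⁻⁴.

T ≈ 191 K

At equilibrium, absorbed power = emitted power.
Absorbing cross-section = 2rL = 5.616 m²; emitting surface = 2πrL = 17.64 m² (ratio π).
αS·A_cross = εσ·A_surf·T⁴  ⇒  T⁴ = αS/(ε·πσ).
T⁴ = 0.340·452/(0.65·π·5.67×10⁻⁸) = 1.327×10⁹ K⁴.
T = (1.327×10⁹)^(1/4).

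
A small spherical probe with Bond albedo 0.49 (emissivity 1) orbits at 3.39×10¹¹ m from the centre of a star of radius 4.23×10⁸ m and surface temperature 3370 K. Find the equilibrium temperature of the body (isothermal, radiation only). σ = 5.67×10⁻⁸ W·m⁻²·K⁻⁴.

T ≈ 71.1 K

The star's surface emits σT_*⁴; at distance d the flux is S = σT_*⁴(R_*/d)².
S = 5.67×10⁻⁸·(3370)⁴·(4.23×10⁸/3.39×10¹¹)² = 11.39 W/m².
For an isothermal sphere T⁴ = (1−a)S/(4σ) = 2.560×10⁷ K⁴.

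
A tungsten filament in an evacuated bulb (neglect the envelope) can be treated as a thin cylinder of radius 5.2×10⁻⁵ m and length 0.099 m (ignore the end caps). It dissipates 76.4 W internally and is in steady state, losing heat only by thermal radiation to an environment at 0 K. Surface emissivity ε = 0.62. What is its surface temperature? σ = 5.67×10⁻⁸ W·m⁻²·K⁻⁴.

Steady state: internal power = radiated power, P = εσA T⁴.
Radiating area A = 2πrL = 3.235×10⁻⁵ m².
T⁴ = P/(εσA) = 76.4/(0.62·5.67×10⁻⁸·3.235×10⁻⁵) = 6.719×10¹³ K⁴.
T = (6.719×10¹³)^(1/4).

T ≈ 2860 K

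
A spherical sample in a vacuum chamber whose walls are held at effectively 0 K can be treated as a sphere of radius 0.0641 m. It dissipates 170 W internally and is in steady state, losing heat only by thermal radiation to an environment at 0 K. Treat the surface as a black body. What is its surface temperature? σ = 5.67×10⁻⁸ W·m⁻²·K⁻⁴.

T ≈ 491 K

Steady state: internal power = radiated power, P = εσA T⁴.
Radiating area A = 4πr² = 0.05163 m².
T⁴ = P/(εσA) = 170/(1.0·5.67×10⁻⁸·0.05163) = 5.807×10¹⁰ K⁴.
T = (5.807×10¹⁰)^(1/4).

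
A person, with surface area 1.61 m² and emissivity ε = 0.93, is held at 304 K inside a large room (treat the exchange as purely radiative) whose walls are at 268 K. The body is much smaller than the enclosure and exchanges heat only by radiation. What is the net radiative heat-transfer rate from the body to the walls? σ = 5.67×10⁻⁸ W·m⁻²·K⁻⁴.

P_net ≈ 287 W

For a small grey body in a large enclosure: P_net = εσA(T_body⁴ − T_wall⁴).
A = 1.61 m²; T_body⁴ − T_wall⁴ = 8.541×10⁹ − 5.159×10⁹ = 3.382×10⁹ K⁴.
|P_net| = 0.93·5.67×10⁻⁸·1.610·3.382×10⁹.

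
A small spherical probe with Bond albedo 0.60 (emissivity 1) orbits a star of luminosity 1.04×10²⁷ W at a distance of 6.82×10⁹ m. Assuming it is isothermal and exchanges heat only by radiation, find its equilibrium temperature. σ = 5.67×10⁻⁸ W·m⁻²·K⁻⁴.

T ≈ 1330 K

First find the stellar flux at distance d: S = L/(4πd²) = 1.04×10²⁷/(4π·(6.82×10⁹)²) = 1.779×10⁶ W/m².
For an isothermal sphere, absorbed (1−a)S·πr² = emitted σ·4πr²·T⁴, so T⁴ = (1−a)S/(4σ).
T⁴ = 0.400·1.779×10⁶/(4·5.67×10⁻⁸) = 3.138×10¹² K⁴.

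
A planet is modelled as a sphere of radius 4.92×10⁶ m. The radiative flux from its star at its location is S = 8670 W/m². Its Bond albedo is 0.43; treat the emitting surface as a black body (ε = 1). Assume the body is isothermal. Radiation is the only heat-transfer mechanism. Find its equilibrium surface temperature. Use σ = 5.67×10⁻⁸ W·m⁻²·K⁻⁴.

T ≈ 384 K

At equilibrium, absorbed power = emitted power.
Absorbing cross-section = πr² = 7.605×10¹³ m²; emitting surface = 4πr² = 3.042×10¹⁴ m² (ratio 4).
(1−a)S·A_cross = εσ·A_surf·T⁴  ⇒  T⁴ = (1−a)S/(4σ).
T⁴ = 0.570·8670/(4·5.67×10⁻⁸) = 2.179×10¹⁰ K⁴.
T = (2.179×10¹⁰)^(1/4).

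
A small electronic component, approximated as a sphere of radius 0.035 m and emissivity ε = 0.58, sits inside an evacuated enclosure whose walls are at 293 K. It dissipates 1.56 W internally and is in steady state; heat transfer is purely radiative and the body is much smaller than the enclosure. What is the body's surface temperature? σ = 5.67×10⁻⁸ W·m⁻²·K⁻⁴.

T ≈ 320 K

For a small grey body in a large enclosure, net radiated power = εσA(T⁴ − T_w⁴).
Steady state: P = εσA(T⁴ − T_w⁴) with A = 4πr² = 0.01539 m².
T⁴ = P/(εσA) + T_w⁴ = 1.56/(0.58·5.67×10⁻⁸·0.01539) + (293)⁴
    = 3.082×10⁹ + 7.370×10⁹ = 1.045×10¹⁰ K⁴.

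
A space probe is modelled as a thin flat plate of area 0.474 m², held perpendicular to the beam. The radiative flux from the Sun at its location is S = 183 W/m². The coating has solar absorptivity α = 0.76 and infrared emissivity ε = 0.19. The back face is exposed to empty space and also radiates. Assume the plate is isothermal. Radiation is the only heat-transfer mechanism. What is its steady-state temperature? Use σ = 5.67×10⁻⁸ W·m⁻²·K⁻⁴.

T ≈ 283 K

At equilibrium, absorbed power = emitted power.
Absorbing cross-section = A = 0.4740 m²; emitting surface = 2A = 0.9480 m² (ratio 2).
αS·A_cross = εσ·A_surf·T⁴  ⇒  T⁴ = αS/(ε·2σ).
T⁴ = 0.760·183/(0.19·2·5.67×10⁻⁸) = 6.455×10⁹ K⁴.
T = (6.455×10⁹)^(1/4).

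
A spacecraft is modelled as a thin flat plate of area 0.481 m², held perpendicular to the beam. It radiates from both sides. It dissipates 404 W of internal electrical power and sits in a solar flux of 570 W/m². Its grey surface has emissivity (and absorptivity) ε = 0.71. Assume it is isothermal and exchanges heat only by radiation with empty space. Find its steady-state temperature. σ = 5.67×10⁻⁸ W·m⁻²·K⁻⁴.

T ≈ 353 K

At steady state, absorbed solar power + internal power = radiated power.
Absorbed: α·S·A_cross = 0.71·570·0.4810 = 194.7 W (cross-section A).
Total input = 194.7 + 404 = 598.7 W.
Radiated: εσ·A_surf·T⁴ with A_surf = 2A = 0.9620 m².
T⁴ = 598.7/(0.71·5.67×10⁻⁸·0.9620) = 1.546×10¹⁰ K⁴.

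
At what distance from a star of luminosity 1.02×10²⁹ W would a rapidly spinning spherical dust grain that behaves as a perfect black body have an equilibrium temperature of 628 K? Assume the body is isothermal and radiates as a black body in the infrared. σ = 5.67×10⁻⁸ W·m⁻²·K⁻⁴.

For an isothermal black-emitting sphere, (1−a)S·πr² = σ·4πr²·T⁴ ⇒ S = 4σT⁴/(1−a).
S = 4·5.67×10⁻⁸·(628)⁴/1.00 = 35280 W/m².
Flux falls as S = L/(4πd²), so d = √(L/(4πS)) = √(1.02×10²⁹/(4π·35280)).

d ≈ 4.80×10¹¹ m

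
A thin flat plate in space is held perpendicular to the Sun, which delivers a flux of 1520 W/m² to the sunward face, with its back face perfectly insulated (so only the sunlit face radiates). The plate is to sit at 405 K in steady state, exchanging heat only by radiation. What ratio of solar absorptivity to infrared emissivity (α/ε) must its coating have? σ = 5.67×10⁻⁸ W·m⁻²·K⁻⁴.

α/ε ≈ 1.00

Balance: αS·A = εσ·1A·T⁴ ⇒ α/ε = σT⁴/S.
α/ε = 5.67×10⁻⁸·(405)⁴/1520 = 5.67×10⁻⁸·2.690×10¹⁰/1520.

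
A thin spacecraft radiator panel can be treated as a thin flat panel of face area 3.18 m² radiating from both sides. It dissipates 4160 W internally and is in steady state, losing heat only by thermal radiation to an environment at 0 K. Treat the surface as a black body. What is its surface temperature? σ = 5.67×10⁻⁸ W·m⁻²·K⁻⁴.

Steady state: internal power = radiated power, P = εσA T⁴.
Radiating area A = 2·3.18 = 6.360 m².
T⁴ = P/(εσA) = 4160/(1.0·5.67×10⁻⁸·6.360) = 1.154×10¹⁰ K⁴.
T = (1.154×10¹⁰)^(1/4).

T ≈ 328 K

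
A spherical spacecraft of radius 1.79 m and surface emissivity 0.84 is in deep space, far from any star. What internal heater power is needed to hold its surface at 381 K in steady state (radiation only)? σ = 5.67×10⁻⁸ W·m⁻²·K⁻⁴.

P = εσ·4πr²·T⁴.
4πr² = 40.26 m²; T⁴ = 2.107×10¹⁰ K⁴.
P = 0.84·5.67×10⁻⁸·40.26·2.107×10¹⁰.

P ≈ 40400 W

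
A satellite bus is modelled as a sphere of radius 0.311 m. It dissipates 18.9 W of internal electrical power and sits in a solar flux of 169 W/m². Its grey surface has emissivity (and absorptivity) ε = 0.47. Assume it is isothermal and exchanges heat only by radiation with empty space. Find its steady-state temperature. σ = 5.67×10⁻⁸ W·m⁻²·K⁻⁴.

T ≈ 191 K

At steady state, absorbed solar power + internal power = radiated power.
Absorbed: α·S·A_cross = 0.47·169·0.3039 = 24.14 W (cross-section πr²).
Total input = 24.14 + 18.9 = 43.04 W.
Radiated: εσ·A_surf·T⁴ with A_surf = 4πr² = 1.215 m².
T⁴ = 43.04/(0.47·5.67×10⁻⁸·1.215) = 1.329×10⁹ K⁴.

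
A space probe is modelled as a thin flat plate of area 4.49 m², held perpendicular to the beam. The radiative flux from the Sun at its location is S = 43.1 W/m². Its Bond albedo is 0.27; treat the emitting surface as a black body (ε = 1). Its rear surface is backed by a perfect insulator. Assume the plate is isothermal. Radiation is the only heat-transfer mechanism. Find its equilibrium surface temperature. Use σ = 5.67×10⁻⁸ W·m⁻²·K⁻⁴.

T ≈ 153 K

At equilibrium, absorbed power = emitted power.
Absorbing cross-section = A = 4.490 m²; emitting surface = A = 4.490 m² (ratio 1).
(1−a)S·A_cross = εσ·A_surf·T⁴  ⇒  T⁴ = (1−a)S/(1σ).
T⁴ = 0.730·43.1/(1·5.67×10⁻⁸) = 5.549×10⁸ K⁴.
T = (5.549×10⁸)^(1/4).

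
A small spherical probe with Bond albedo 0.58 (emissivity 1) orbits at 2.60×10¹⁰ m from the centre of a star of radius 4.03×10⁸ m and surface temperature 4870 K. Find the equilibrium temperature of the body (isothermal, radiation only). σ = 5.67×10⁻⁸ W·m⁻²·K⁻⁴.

The star's surface emits σT_*⁴; at distance d the flux is S = σT_*⁴(R_*/d)².
S = 5.67×10⁻⁸·(4870)⁴·(4.03×10⁸/2.60×10¹⁰)² = 7662 W/m².
For an isothermal sphere T⁴ = (1−a)S/(4σ) = 1.419×10¹⁰ K⁴.

T ≈ 345 K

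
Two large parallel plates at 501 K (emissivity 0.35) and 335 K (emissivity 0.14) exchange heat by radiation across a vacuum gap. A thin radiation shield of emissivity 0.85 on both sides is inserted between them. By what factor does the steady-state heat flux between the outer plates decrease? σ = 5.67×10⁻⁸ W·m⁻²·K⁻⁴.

Without shield: q₀ = σΔ(T⁴)/(1/ε₁+1/ε₂−1) with denominator 9.000.
With shield the two gaps are in series; the resistances add: (1/ε₁+1/ε_s−1)+(1/ε_s+1/ε₂−1) = 3.034+7.319 = 10.35.
Heat-flux ratio q₀/q = 10.35/9.000.

factor ≈ 1.15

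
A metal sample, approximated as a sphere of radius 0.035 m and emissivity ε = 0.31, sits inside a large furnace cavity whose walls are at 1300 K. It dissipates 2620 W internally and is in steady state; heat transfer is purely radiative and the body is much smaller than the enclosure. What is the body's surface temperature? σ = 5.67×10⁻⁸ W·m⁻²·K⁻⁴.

For a small grey body in a large enclosure, net radiated power = εσA(T⁴ − T_w⁴).
Steady state: P = εσA(T⁴ − T_w⁴) with A = 4πr² = 0.01539 m².
T⁴ = P/(εσA) + T_w⁴ = 2620/(0.31·5.67×10⁻⁸·0.01539) + (1300)⁴
    = 9.683×10¹² + 2.856×10¹² = 1.254×10¹³ K⁴.

T ≈ 1880 K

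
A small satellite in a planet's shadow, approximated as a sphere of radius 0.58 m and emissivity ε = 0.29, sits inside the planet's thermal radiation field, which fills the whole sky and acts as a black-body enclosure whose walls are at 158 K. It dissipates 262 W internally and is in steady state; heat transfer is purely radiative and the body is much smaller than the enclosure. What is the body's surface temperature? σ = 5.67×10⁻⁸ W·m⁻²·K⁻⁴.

For a small grey body in a large enclosure, net radiated power = εσA(T⁴ − T_w⁴).
Steady state: P = εσA(T⁴ − T_w⁴) with A = 4πr² = 4.227 m².
T⁴ = P/(εσA) + T_w⁴ = 262/(0.29·5.67×10⁻⁸·4.227) + (158)⁴
    = 3.769×10⁹ + 6.232×10⁸ = 4.392×10⁹ K⁴.

T ≈ 257 K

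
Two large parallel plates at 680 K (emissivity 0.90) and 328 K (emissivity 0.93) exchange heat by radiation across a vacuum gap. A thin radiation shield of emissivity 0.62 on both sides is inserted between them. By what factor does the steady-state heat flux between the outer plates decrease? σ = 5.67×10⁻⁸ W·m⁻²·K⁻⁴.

factor ≈ 2.88

Without shield: q₀ = σΔ(T⁴)/(1/ε₁+1/ε₂−1) with denominator 1.186.
With shield the two gaps are in series; the resistances add: (1/ε₁+1/ε_s−1)+(1/ε_s+1/ε₂−1) = 1.724+1.688 = 3.412.
Heat-flux ratio q₀/q = 3.412/1.186.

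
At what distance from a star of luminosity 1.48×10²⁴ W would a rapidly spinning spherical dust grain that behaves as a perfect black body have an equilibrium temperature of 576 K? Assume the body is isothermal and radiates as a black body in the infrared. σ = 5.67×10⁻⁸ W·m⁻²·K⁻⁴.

For an isothermal black-emitting sphere, (1−a)S·πr² = σ·4πr²·T⁴ ⇒ S = 4σT⁴/(1−a).
S = 4·5.67×10⁻⁸·(576)⁴/1.00 = 24970 W/m².
Flux falls as S = L/(4πd²), so d = √(L/(4πS)) = √(1.48×10²⁴/(4π·24970)).

d ≈ 2.17×10⁹ m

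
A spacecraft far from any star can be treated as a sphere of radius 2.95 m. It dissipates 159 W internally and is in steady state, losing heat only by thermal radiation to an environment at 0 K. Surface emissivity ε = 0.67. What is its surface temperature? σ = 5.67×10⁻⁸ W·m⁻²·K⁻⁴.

Steady state: internal power = radiated power, P = εσA T⁴.
Radiating area A = 4πr² = 109.4 m².
T⁴ = P/(εσA) = 159/(0.67·5.67×10⁻⁸·109.4) = 3.827×10⁷ K⁴.
T = (3.827×10⁷)^(1/4).

T ≈ 78.7 K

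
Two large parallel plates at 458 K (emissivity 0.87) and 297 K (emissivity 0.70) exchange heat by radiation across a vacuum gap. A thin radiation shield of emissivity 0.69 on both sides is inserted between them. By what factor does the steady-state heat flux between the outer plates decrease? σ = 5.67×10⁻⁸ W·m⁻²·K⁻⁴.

Without shield: q₀ = σΔ(T⁴)/(1/ε₁+1/ε₂−1) with denominator 1.578.
With shield the two gaps are in series; the resistances add: (1/ε₁+1/ε_s−1)+(1/ε_s+1/ε₂−1) = 1.599+1.878 = 3.477.
Heat-flux ratio q₀/q = 3.477/1.578.

factor ≈ 2.20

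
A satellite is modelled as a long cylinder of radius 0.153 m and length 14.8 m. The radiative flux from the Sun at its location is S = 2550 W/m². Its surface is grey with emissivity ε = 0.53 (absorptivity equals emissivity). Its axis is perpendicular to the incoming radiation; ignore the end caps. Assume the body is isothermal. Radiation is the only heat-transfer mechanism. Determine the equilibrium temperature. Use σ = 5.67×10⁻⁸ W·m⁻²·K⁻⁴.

At equilibrium, absorbed power = emitted power.
Absorbing cross-section = 2rL = 4.529 m²; emitting surface = 2πrL = 14.23 m² (ratio π).
εS·A_cross = εσ·A_surf·T⁴  ⇒  T⁴ = S/(πσ)   (ε cancels).
T⁴ = 2550/(π·5.67×10⁻⁸) = 1.432×10¹⁰ K⁴.
T = (1.432×10¹⁰)^(1/4).

T ≈ 346 K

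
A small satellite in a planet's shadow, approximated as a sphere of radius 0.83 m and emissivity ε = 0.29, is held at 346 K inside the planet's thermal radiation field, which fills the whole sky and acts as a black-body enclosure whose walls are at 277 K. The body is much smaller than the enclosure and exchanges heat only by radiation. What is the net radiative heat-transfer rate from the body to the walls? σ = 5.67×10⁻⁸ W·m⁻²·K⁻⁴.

For a small grey body in a large enclosure: P_net = εσA(T_body⁴ − T_wall⁴).
A = 4πr² = 8.657 m²; T_body⁴ − T_wall⁴ = 1.433×10¹⁰ − 5.887×10⁹ = 8.445×10⁹ K⁴.
|P_net| = 0.29·5.67×10⁻⁸·8.657·8.445×10⁹.

P_net ≈ 1200 W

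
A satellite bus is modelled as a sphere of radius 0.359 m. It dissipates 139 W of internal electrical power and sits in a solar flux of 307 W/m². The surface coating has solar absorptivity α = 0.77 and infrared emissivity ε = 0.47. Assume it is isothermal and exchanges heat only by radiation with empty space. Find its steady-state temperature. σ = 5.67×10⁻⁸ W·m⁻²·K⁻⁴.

At steady state, absorbed solar power + internal power = radiated power.
Absorbed: α·S·A_cross = 0.77·307·0.4049 = 95.71 W (cross-section πr²).
Total input = 95.71 + 139 = 234.7 W.
Radiated: εσ·A_surf·T⁴ with A_surf = 4πr² = 1.620 m².
T⁴ = 234.7/(0.47·5.67×10⁻⁸·1.620) = 5.438×10⁹ K⁴.

T ≈ 272 K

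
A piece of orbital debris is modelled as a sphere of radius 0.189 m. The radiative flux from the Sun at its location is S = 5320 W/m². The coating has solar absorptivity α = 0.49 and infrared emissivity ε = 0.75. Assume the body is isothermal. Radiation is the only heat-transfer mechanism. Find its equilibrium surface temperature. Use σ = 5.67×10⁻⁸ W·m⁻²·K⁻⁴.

At equilibrium, absorbed power = emitted power.
Absorbing cross-section = πr² = 0.1122 m²; emitting surface = 4πr² = 0.4489 m² (ratio 4).
αS·A_cross = εσ·A_surf·T⁴  ⇒  T⁴ = αS/(ε·4σ).
T⁴ = 0.490·5320/(0.75·4·5.67×10⁻⁸) = 1.533×10¹⁰ K⁴.
T = (1.533×10¹⁰)^(1/4).

T ≈ 352 K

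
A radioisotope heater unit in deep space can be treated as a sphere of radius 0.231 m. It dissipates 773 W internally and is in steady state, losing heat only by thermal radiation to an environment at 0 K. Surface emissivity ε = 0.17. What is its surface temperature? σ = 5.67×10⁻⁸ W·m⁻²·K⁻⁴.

T ≈ 588 K

Steady state: internal power = radiated power, P = εσA T⁴.
Radiating area A = 4πr² = 0.6706 m².
T⁴ = P/(εσA) = 773/(0.17·5.67×10⁻⁸·0.6706) = 1.196×10¹¹ K⁴.
T = (1.196×10¹¹)^(1/4).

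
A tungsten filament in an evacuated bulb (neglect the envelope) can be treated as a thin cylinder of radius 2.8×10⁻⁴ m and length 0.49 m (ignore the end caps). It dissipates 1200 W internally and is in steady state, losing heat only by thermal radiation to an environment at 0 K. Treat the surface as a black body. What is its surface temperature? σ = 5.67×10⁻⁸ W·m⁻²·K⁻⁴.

Steady state: internal power = radiated power, P = εσA T⁴.
Radiating area A = 2πrL = 8.621×10⁻⁴ m².
T⁴ = P/(εσA) = 1200/(1.0·5.67×10⁻⁸·8.621×10⁻⁴) = 2.455×10¹³ K⁴.
T = (2.455×10¹³)^(1/4).

T ≈ 2230 K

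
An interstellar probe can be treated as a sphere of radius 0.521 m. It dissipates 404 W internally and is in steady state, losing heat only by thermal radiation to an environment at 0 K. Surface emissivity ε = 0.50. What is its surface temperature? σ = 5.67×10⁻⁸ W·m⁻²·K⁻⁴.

T ≈ 254 K

Steady state: internal power = radiated power, P = εσA T⁴.
Radiating area A = 4πr² = 3.411 m².
T⁴ = P/(εσA) = 404/(0.50·5.67×10⁻⁸·3.411) = 4.178×10⁹ K⁴.
T = (4.178×10⁹)^(1/4).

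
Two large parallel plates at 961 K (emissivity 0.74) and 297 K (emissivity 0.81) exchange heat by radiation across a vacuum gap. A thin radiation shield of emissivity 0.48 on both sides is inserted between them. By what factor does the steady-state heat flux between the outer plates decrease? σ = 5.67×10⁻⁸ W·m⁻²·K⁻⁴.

factor ≈ 3.00

Without shield: q₀ = σΔ(T⁴)/(1/ε₁+1/ε₂−1) with denominator 1.586.
With shield the two gaps are in series; the resistances add: (1/ε₁+1/ε_s−1)+(1/ε_s+1/ε₂−1) = 2.435+2.318 = 4.753.
Heat-flux ratio q₀/q = 4.753/1.586.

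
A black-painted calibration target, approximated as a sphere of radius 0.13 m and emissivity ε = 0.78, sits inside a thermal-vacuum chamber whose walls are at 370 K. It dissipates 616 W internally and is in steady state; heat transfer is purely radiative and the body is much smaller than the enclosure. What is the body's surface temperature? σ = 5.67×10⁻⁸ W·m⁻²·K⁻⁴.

For a small grey body in a large enclosure, net radiated power = εσA(T⁴ − T_w⁴).
Steady state: P = εσA(T⁴ − T_w⁴) with A = 4πr² = 0.2124 m².
T⁴ = P/(εσA) + T_w⁴ = 616/(0.78·5.67×10⁻⁸·0.2124) + (370)⁴
    = 6.559×10¹⁰ + 1.874×10¹⁰ = 8.433×10¹⁰ K⁴.

T ≈ 539 K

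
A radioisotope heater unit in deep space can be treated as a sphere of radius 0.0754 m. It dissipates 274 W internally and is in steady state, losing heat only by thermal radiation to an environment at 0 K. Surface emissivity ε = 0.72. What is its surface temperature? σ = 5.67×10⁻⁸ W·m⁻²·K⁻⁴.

Steady state: internal power = radiated power, P = εσA T⁴.
Radiating area A = 4πr² = 0.07144 m².
T⁴ = P/(εσA) = 274/(0.72·5.67×10⁻⁸·0.07144) = 9.395×10¹⁰ K⁴.
T = (9.395×10¹⁰)^(1/4).

T ≈ 554 K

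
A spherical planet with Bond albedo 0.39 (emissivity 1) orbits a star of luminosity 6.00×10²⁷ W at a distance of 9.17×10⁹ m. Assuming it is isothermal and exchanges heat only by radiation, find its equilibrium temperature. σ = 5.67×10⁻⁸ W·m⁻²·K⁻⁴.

First find the stellar flux at distance d: S = L/(4πd²) = 6.00×10²⁷/(4π·(9.17×10⁹)²) = 5.678×10⁶ W/m².
For an isothermal sphere, absorbed (1−a)S·πr² = emitted σ·4πr²·T⁴, so T⁴ = (1−a)S/(4σ).
T⁴ = 0.610·5.678×10⁶/(4·5.67×10⁻⁸) = 1.527×10¹³ K⁴.

T ≈ 1980 K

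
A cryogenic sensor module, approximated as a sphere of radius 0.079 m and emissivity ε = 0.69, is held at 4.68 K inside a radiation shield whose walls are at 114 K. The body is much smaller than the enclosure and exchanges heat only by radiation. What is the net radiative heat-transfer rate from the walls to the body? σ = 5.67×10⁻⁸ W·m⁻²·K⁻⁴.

For a small grey body in a large enclosure: P_net = εσA(T_body⁴ − T_wall⁴).
A = 4πr² = 0.07843 m²; T_body⁴ − T_wall⁴ = 479.7 − 1.689×10⁸ = -1.689×10⁸ K⁴.
|P_net| = 0.69·5.67×10⁻⁸·0.07843·1.689×10⁸.

P_net ≈ 0.518 W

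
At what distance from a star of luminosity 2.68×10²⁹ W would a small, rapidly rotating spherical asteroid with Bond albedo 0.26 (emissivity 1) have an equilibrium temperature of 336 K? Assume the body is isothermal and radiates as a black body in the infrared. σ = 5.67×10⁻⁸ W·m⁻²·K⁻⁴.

d ≈ 2.34×10¹² m

For an isothermal black-emitting sphere, (1−a)S·πr² = σ·4πr²·T⁴ ⇒ S = 4σT⁴/(1−a).
S = 4·5.67×10⁻⁸·(336)⁴/0.740 = 3906 W/m².
Flux falls as S = L/(4πd²), so d = √(L/(4πS)) = √(2.68×10²⁹/(4π·3906)).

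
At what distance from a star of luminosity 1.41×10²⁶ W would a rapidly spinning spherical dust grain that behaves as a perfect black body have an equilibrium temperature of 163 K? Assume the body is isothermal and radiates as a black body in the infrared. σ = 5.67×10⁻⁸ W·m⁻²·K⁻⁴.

For an isothermal black-emitting sphere, (1−a)S·πr² = σ·4πr²·T⁴ ⇒ S = 4σT⁴/(1−a).
S = 4·5.67×10⁻⁸·(163)⁴/1.00 = 160.1 W/m².
Flux falls as S = L/(4πd²), so d = √(L/(4πS)) = √(1.41×10²⁶/(4π·160.1)).

d ≈ 2.65×10¹¹ m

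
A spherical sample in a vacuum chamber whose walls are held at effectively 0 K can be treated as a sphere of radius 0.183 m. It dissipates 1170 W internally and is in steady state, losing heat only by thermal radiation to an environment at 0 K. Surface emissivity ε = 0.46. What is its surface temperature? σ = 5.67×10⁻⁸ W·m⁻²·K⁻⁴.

Steady state: internal power = radiated power, P = εσA T⁴.
Radiating area A = 4πr² = 0.4208 m².
T⁴ = P/(εσA) = 1170/(0.46·5.67×10⁻⁸·0.4208) = 1.066×10¹¹ K⁴.
T = (1.066×10¹¹)^(1/4).

T ≈ 571 K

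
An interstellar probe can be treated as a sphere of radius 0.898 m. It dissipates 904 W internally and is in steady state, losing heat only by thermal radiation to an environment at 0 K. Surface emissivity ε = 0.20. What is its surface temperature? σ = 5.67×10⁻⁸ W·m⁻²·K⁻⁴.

T ≈ 298 K

Steady state: internal power = radiated power, P = εσA T⁴.
Radiating area A = 4πr² = 10.13 m².
T⁴ = P/(εσA) = 904/(0.20·5.67×10⁻⁸·10.13) = 7.867×10⁹ K⁴.
T = (7.867×10⁹)^(1/4).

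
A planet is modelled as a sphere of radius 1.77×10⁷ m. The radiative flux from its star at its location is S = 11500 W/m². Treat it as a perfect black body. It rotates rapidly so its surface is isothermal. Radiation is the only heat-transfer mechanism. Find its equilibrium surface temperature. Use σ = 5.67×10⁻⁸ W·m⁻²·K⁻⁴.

At equilibrium, absorbed power = emitted power.
Absorbing cross-section = πr² = 9.842×10¹⁴ m²; emitting surface = 4πr² = 3.937×10¹⁵ m² (ratio 4).
S·A_cross = εσ·A_surf·T⁴  ⇒  T⁴ = S/(4σ).
T⁴ = 1.00·11500/(4·5.67×10⁻⁸) = 5.071×10¹⁰ K⁴.
T = (5.071×10¹⁰)^(1/4).

T ≈ 475 K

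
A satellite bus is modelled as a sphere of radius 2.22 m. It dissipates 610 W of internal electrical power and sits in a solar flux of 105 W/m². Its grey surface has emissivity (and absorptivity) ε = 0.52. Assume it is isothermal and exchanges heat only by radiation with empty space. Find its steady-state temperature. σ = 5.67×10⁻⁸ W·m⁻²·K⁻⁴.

At steady state, absorbed solar power + internal power = radiated power.
Absorbed: α·S·A_cross = 0.52·105·15.48 = 845.4 W (cross-section πr²).
Total input = 845.4 + 610 = 1455 W.
Radiated: εσ·A_surf·T⁴ with A_surf = 4πr² = 61.93 m².
T⁴ = 1455/(0.52·5.67×10⁻⁸·61.93) = 7.970×10⁸ K⁴.

T ≈ 168 K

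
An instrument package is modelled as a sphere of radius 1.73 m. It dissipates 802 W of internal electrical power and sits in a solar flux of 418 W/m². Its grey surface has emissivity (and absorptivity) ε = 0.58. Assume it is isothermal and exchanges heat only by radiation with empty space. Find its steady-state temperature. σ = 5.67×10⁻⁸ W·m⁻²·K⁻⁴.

At steady state, absorbed solar power + internal power = radiated power.
Absorbed: α·S·A_cross = 0.58·418·9.402 = 2280 W (cross-section πr²).
Total input = 2280 + 802 = 3082 W.
Radiated: εσ·A_surf·T⁴ with A_surf = 4πr² = 37.61 m².
T⁴ = 3082/(0.58·5.67×10⁻⁸·37.61) = 2.491×10⁹ K⁴.

T ≈ 223 K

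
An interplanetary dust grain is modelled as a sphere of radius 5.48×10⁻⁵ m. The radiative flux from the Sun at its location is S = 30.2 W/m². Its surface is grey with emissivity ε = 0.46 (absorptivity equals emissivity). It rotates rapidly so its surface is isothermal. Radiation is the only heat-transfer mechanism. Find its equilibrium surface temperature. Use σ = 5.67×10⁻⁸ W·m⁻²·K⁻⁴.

T ≈ 107 K

At equilibrium, absorbed power = emitted power.
Absorbing cross-section = πr² = 9.434×10⁻⁹ m²; emitting surface = 4πr² = 3.774×10⁻⁸ m² (ratio 4).
εS·A_cross = εσ·A_surf·T⁴  ⇒  T⁴ = S/(4σ)   (ε cancels).
T⁴ = 30.2/(4·5.67×10⁻⁸) = 1.332×10⁸ K⁴.
T = (1.332×10⁸)^(1/4).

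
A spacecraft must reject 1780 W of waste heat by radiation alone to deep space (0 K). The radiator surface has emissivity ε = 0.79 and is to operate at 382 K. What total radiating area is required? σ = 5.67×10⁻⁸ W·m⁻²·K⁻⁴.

A ≈ 1.87 m²

P = εσA T⁴ ⇒ A = P/(εσT⁴).
T⁴ = 2.129×10¹⁰ K⁴.
A = 1780/(0.79 × 5.67×10⁻⁸ × 2.129×10¹⁰).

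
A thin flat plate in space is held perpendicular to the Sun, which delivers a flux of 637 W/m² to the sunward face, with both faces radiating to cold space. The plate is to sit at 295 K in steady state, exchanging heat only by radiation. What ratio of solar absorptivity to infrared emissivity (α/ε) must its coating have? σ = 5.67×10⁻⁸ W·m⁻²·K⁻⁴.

α/ε ≈ 1.35

Balance: αS·A = εσ·2A·T⁴ ⇒ α/ε = 2σT⁴/S.
α/ε = 2·5.67×10⁻⁸·(295)⁴/637 = 2·5.67×10⁻⁸·7.573×10⁹/637.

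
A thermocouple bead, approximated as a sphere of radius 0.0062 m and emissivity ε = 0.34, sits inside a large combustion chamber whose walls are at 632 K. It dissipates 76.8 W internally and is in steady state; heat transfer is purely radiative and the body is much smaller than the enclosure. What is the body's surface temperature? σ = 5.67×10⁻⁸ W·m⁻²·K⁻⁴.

For a small grey body in a large enclosure, net radiated power = εσA(T⁴ − T_w⁴).
Steady state: P = εσA(T⁴ − T_w⁴) with A = 4πr² = 4.831×10⁻⁴ m².
T⁴ = P/(εσA) + T_w⁴ = 76.8/(0.34·5.67×10⁻⁸·4.831×10⁻⁴) + (632)⁴
    = 8.247×10¹² + 1.595×10¹¹ = 8.407×10¹² K⁴.

T ≈ 1700 K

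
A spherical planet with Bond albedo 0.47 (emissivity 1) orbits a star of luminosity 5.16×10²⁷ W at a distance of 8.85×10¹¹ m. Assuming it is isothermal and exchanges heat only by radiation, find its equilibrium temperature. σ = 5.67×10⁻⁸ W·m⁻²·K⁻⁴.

First find the stellar flux at distance d: S = L/(4πd²) = 5.16×10²⁷/(4π·(8.85×10¹¹)²) = 524.3 W/m².
For an isothermal sphere, absorbed (1−a)S·πr² = emitted σ·4πr²·T⁴, so T⁴ = (1−a)S/(4σ).
T⁴ = 0.530·524.3/(4·5.67×10⁻⁸) = 1.225×10⁹ K⁴.

T ≈ 187 K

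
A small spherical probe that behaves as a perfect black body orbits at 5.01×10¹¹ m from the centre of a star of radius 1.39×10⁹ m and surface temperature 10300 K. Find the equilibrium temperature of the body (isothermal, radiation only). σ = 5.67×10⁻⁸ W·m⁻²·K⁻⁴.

T ≈ 384 K

The star's surface emits σT_*⁴; at distance d the flux is S = σT_*⁴(R_*/d)².
S = 5.67×10⁻⁸·(10300)⁴·(1.39×10⁹/5.01×10¹¹)² = 4912 W/m².
For an isothermal sphere T⁴ = (1−a)S/(4σ) = 2.166×10¹⁰ K⁴.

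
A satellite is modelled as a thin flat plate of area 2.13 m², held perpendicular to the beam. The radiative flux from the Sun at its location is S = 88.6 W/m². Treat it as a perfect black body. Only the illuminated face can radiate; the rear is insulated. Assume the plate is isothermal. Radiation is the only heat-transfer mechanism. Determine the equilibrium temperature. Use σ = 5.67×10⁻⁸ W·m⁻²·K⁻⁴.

T ≈ 199 K

At equilibrium, absorbed power = emitted power.
Absorbing cross-section = A = 2.130 m²; emitting surface = A = 2.130 m² (ratio 1).
S·A_cross = εσ·A_surf·T⁴  ⇒  T⁴ = S/(1σ).
T⁴ = 1.00·88.6/(1·5.67×10⁻⁸) = 1.563×10⁹ K⁴.
T = (1.563×10⁹)^(1/4).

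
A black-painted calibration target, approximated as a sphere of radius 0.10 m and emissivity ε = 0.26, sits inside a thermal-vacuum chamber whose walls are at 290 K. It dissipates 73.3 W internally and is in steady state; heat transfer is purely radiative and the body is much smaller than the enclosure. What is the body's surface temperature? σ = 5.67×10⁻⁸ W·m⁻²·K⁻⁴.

T ≈ 465 K

For a small grey body in a large enclosure, net radiated power = εσA(T⁴ − T_w⁴).
Steady state: P = εσA(T⁴ − T_w⁴) with A = 4πr² = 0.1257 m².
T⁴ = P/(εσA) + T_w⁴ = 73.3/(0.26·5.67×10⁻⁸·0.1257) + (290)⁴
    = 3.957×10¹⁰ + 7.073×10⁹ = 4.664×10¹⁰ K⁴.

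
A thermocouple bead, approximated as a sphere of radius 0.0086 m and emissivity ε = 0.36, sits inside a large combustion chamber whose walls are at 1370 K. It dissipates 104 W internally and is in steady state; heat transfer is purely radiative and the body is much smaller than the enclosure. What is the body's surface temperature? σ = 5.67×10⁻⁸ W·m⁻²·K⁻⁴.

T ≈ 1730 K

For a small grey body in a large enclosure, net radiated power = εσA(T⁴ − T_w⁴).
Steady state: P = εσA(T⁴ − T_w⁴) with A = 4πr² = 9.294×10⁻⁴ m².
T⁴ = P/(εσA) + T_w⁴ = 104/(0.36·5.67×10⁻⁸·9.294×10⁻⁴) + (1370)⁴
    = 5.482×10¹² + 3.523×10¹² = 9.005×10¹² K⁴.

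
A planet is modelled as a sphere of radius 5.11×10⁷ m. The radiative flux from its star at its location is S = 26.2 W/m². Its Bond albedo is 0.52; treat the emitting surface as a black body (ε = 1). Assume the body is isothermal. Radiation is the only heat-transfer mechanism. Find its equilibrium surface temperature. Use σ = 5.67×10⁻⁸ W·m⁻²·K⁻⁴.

T ≈ 86.3 K

At equilibrium, absorbed power = emitted power.
Absorbing cross-section = πr² = 8.203×10¹⁵ m²; emitting surface = 4πr² = 3.281×10¹⁶ m² (ratio 4).
(1−a)S·A_cross = εσ·A_surf·T⁴  ⇒  T⁴ = (1−a)S/(4σ).
T⁴ = 0.480·26.2/(4·5.67×10⁻⁸) = 5.545×10⁷ K⁴.
T = (5.545×10⁷)^(1/4).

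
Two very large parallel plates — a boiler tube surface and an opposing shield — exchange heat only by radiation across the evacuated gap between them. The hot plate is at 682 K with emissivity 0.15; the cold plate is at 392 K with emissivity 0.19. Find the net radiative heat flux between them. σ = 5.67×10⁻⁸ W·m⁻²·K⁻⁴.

q ≈ 1000 W/m²

For two infinite grey parallel plates, q = σ(T₁⁴ − T₂⁴)/(1/ε₁ + 1/ε₂ − 1).
T₁⁴ − T₂⁴ = 2.163×10¹¹ − 2.361×10¹⁰ = 1.927×10¹¹ K⁴.
1/ε₁ + 1/ε₂ − 1 = 6.667 + 5.263 − 1 = 10.93.
q = 5.67×10⁻⁸ × 1.927×10¹¹ / 10.93.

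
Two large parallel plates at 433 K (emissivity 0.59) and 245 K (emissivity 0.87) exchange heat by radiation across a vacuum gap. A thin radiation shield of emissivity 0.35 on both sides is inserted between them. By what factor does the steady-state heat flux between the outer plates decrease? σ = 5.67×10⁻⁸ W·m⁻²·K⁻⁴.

factor ≈ 3.56

Without shield: q₀ = σΔ(T⁴)/(1/ε₁+1/ε₂−1) with denominator 1.844.
With shield the two gaps are in series; the resistances add: (1/ε₁+1/ε_s−1)+(1/ε_s+1/ε₂−1) = 3.552+3.007 = 6.559.
Heat-flux ratio q₀/q = 6.559/1.844.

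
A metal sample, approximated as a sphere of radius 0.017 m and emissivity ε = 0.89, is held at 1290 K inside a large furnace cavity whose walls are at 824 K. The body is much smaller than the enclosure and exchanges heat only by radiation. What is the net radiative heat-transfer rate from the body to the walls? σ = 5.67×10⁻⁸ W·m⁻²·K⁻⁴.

P_net ≈ 423 W

For a small grey body in a large enclosure: P_net = εσA(T_body⁴ − T_wall⁴).
A = 4πr² = 0.003632 m²; T_body⁴ − T_wall⁴ = 2.769×10¹² − 4.610×10¹¹ = 2.308×10¹² K⁴.
|P_net| = 0.89·5.67×10⁻⁸·0.003632·2.308×10¹².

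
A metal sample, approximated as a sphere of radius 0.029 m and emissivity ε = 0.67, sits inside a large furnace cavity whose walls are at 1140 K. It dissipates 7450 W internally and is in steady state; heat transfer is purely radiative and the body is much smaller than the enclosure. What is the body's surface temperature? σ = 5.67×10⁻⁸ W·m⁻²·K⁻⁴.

T ≈ 2120 K

For a small grey body in a large enclosure, net radiated power = εσA(T⁴ − T_w⁴).
Steady state: P = εσA(T⁴ − T_w⁴) with A = 4πr² = 0.01057 m².
T⁴ = P/(εσA) + T_w⁴ = 7450/(0.67·5.67×10⁻⁸·0.01057) + (1140)⁴
    = 1.856×10¹³ + 1.689×10¹² = 2.025×10¹³ K⁴.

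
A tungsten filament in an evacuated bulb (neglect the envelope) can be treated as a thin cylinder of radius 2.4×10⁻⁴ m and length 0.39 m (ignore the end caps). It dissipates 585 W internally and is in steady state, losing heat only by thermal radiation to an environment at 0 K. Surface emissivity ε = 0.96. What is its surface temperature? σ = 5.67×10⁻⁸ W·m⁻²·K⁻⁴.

Steady state: internal power = radiated power, P = εσA T⁴.
Radiating area A = 2πrL = 5.881×10⁻⁴ m².
T⁴ = P/(εσA) = 585/(0.96·5.67×10⁻⁸·5.881×10⁻⁴) = 1.827×10¹³ K⁴.
T = (1.827×10¹³)^(1/4).

T ≈ 2070 K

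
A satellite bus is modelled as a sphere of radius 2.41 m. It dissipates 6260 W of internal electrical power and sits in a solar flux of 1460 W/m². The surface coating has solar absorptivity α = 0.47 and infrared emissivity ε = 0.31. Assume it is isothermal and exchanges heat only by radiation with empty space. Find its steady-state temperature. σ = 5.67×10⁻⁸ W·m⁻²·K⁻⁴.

T ≈ 348 K

At steady state, absorbed solar power + internal power = radiated power.
Absorbed: α·S·A_cross = 0.47·1460·18.25 = 12520 W (cross-section πr²).
Total input = 12520 + 6260 = 18780 W.
Radiated: εσ·A_surf·T⁴ with A_surf = 4πr² = 72.99 m².
T⁴ = 18780/(0.31·5.67×10⁻⁸·72.99) = 1.464×10¹⁰ K⁴.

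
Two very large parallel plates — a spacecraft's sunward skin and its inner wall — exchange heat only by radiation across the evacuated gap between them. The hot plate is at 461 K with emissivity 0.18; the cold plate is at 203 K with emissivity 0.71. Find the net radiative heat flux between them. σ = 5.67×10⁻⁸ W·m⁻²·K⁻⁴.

q ≈ 413 W/m²

For two infinite grey parallel plates, q = σ(T₁⁴ − T₂⁴)/(1/ε₁ + 1/ε₂ − 1).
T₁⁴ − T₂⁴ = 4.517×10¹⁰ − 1.698×10⁹ = 4.347×10¹⁰ K⁴.
1/ε₁ + 1/ε₂ − 1 = 5.556 + 1.408 − 1 = 5.964.
q = 5.67×10⁻⁸ × 4.347×10¹⁰ / 5.964.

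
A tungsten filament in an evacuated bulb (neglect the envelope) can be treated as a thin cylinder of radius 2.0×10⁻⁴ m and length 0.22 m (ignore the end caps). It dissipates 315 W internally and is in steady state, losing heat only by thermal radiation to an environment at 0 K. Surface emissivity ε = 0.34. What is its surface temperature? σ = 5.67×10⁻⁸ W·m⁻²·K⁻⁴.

Steady state: internal power = radiated power, P = εσA T⁴.
Radiating area A = 2πrL = 2.765×10⁻⁴ m².
T⁴ = P/(εσA) = 315/(0.34·5.67×10⁻⁸·2.765×10⁻⁴) = 5.910×10¹³ K⁴.
T = (5.910×10¹³)^(1/4).

T ≈ 2770 K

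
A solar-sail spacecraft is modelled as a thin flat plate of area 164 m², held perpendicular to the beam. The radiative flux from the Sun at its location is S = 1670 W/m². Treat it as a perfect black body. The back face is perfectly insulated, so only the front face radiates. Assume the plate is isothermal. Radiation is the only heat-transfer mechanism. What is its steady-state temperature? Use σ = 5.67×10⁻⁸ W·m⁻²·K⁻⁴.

T ≈ 414 K

At equilibrium, absorbed power = emitted power.
Absorbing cross-section = A = 164.0 m²; emitting surface = A = 164.0 m² (ratio 1).
S·A_cross = εσ·A_surf·T⁴  ⇒  T⁴ = S/(1σ).
T⁴ = 1.00·1670/(1·5.67×10⁻⁸) = 2.945×10¹⁰ K⁴.
T = (2.945×10¹⁰)^(1/4).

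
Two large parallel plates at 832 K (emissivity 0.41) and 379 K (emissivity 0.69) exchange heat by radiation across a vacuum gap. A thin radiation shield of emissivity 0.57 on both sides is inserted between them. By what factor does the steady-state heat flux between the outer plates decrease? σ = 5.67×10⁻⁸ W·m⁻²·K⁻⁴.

factor ≈ 1.87

Without shield: q₀ = σΔ(T⁴)/(1/ε₁+1/ε₂−1) with denominator 2.888.
With shield the two gaps are in series; the resistances add: (1/ε₁+1/ε_s−1)+(1/ε_s+1/ε₂−1) = 3.193+2.204 = 5.397.
Heat-flux ratio q₀/q = 5.397/2.888.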